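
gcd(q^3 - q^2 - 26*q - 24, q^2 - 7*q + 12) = 1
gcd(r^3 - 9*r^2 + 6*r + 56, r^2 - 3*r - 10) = r + 2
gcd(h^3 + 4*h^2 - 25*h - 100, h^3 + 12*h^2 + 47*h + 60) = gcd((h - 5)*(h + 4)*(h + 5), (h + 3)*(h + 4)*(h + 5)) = h^2 + 9*h + 20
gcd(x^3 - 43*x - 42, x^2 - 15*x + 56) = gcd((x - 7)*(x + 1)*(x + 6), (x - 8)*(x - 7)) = x - 7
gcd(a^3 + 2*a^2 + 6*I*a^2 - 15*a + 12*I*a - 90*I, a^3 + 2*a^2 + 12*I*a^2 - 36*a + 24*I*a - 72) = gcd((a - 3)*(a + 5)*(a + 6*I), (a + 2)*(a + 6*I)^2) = a + 6*I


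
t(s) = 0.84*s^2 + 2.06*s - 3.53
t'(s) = 1.68*s + 2.06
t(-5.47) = 10.34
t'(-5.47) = -7.13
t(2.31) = 5.71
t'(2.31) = 5.94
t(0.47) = -2.38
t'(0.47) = 2.85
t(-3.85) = 0.99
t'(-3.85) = -4.41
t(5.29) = 30.87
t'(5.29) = 10.95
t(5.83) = 37.03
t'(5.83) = 11.85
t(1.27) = 0.44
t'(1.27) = 4.19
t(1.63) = 2.06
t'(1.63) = 4.80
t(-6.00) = 14.35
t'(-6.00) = -8.02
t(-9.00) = 45.97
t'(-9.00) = -13.06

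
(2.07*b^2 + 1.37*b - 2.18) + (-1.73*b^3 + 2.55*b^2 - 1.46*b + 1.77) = -1.73*b^3 + 4.62*b^2 - 0.0899999999999999*b - 0.41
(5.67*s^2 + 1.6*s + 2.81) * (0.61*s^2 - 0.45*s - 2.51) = 3.4587*s^4 - 1.5755*s^3 - 13.2376*s^2 - 5.2805*s - 7.0531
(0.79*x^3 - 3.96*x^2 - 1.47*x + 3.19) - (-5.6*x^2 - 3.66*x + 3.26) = 0.79*x^3 + 1.64*x^2 + 2.19*x - 0.0699999999999998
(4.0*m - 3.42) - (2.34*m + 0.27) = 1.66*m - 3.69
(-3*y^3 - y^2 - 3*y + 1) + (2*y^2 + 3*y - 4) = -3*y^3 + y^2 - 3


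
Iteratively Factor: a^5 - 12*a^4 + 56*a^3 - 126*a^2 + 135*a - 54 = (a - 2)*(a^4 - 10*a^3 + 36*a^2 - 54*a + 27) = (a - 3)*(a - 2)*(a^3 - 7*a^2 + 15*a - 9) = (a - 3)*(a - 2)*(a - 1)*(a^2 - 6*a + 9) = (a - 3)^2*(a - 2)*(a - 1)*(a - 3)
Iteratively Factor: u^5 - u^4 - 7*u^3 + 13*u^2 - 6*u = (u - 2)*(u^4 + u^3 - 5*u^2 + 3*u) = (u - 2)*(u + 3)*(u^3 - 2*u^2 + u) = u*(u - 2)*(u + 3)*(u^2 - 2*u + 1) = u*(u - 2)*(u - 1)*(u + 3)*(u - 1)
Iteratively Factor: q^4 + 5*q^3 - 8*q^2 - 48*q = (q + 4)*(q^3 + q^2 - 12*q) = (q + 4)^2*(q^2 - 3*q) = q*(q + 4)^2*(q - 3)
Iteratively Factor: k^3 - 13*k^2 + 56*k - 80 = (k - 4)*(k^2 - 9*k + 20) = (k - 4)^2*(k - 5)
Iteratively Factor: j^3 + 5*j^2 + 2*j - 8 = (j + 2)*(j^2 + 3*j - 4) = (j + 2)*(j + 4)*(j - 1)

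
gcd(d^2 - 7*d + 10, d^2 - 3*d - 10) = d - 5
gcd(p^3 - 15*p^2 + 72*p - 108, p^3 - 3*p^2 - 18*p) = p - 6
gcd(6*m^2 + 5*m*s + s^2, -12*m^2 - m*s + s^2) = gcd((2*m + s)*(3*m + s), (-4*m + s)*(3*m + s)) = 3*m + s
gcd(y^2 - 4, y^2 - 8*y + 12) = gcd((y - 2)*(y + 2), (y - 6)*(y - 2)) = y - 2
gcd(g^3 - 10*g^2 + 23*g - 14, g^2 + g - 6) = g - 2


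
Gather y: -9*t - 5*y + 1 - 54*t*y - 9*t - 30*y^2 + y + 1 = -18*t - 30*y^2 + y*(-54*t - 4) + 2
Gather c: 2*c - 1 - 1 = 2*c - 2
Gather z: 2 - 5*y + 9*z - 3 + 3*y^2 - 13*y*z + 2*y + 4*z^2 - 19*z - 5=3*y^2 - 3*y + 4*z^2 + z*(-13*y - 10) - 6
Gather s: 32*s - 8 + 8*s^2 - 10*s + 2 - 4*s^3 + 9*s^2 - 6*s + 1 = -4*s^3 + 17*s^2 + 16*s - 5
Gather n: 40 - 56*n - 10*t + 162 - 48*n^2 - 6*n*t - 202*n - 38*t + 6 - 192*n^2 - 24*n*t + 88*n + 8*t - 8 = -240*n^2 + n*(-30*t - 170) - 40*t + 200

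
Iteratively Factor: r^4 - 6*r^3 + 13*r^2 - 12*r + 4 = (r - 1)*(r^3 - 5*r^2 + 8*r - 4) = (r - 2)*(r - 1)*(r^2 - 3*r + 2) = (r - 2)^2*(r - 1)*(r - 1)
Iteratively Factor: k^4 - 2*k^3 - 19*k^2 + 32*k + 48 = (k - 3)*(k^3 + k^2 - 16*k - 16) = (k - 3)*(k + 1)*(k^2 - 16) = (k - 4)*(k - 3)*(k + 1)*(k + 4)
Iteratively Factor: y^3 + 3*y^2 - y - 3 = (y - 1)*(y^2 + 4*y + 3) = (y - 1)*(y + 1)*(y + 3)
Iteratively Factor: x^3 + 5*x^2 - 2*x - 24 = (x - 2)*(x^2 + 7*x + 12) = (x - 2)*(x + 4)*(x + 3)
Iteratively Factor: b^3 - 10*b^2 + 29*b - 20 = (b - 5)*(b^2 - 5*b + 4) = (b - 5)*(b - 4)*(b - 1)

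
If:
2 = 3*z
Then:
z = 2/3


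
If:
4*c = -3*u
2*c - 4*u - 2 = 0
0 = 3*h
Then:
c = 3/11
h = 0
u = -4/11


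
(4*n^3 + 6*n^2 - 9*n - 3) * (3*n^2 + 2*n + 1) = 12*n^5 + 26*n^4 - 11*n^3 - 21*n^2 - 15*n - 3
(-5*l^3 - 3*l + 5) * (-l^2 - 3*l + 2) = 5*l^5 + 15*l^4 - 7*l^3 + 4*l^2 - 21*l + 10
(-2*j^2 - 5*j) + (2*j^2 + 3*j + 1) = 1 - 2*j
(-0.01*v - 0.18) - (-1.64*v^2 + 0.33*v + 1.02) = 1.64*v^2 - 0.34*v - 1.2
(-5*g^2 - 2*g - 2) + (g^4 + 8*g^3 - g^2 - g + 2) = g^4 + 8*g^3 - 6*g^2 - 3*g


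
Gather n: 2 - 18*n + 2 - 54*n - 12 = -72*n - 8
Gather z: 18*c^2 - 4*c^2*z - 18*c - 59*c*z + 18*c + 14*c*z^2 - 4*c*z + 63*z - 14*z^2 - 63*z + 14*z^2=18*c^2 + 14*c*z^2 + z*(-4*c^2 - 63*c)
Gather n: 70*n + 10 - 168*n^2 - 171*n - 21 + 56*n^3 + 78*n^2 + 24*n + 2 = 56*n^3 - 90*n^2 - 77*n - 9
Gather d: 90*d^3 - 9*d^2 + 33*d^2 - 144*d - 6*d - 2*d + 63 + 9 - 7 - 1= 90*d^3 + 24*d^2 - 152*d + 64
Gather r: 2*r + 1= 2*r + 1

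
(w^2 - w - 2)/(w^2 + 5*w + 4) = (w - 2)/(w + 4)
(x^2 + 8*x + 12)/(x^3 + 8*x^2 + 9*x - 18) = (x + 2)/(x^2 + 2*x - 3)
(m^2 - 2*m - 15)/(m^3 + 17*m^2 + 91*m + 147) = (m - 5)/(m^2 + 14*m + 49)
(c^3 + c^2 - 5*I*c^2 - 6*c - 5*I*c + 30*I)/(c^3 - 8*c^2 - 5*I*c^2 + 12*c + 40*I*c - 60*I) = (c + 3)/(c - 6)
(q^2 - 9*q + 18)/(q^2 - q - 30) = (q - 3)/(q + 5)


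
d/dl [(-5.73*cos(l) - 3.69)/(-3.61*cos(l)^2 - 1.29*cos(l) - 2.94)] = (20.6853*cos(l)^2 + 26.6418*cos(l) - 12.0861)*sin(l)/(13.0321*cos(l)^4 + 9.3138*cos(l)^3 + 22.8909*cos(l)^2 + 7.5852*cos(l) + 8.6436)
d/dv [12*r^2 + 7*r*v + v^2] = 7*r + 2*v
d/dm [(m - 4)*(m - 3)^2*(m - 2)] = 4*m^3 - 36*m^2 + 106*m - 102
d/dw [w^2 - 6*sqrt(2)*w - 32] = 2*w - 6*sqrt(2)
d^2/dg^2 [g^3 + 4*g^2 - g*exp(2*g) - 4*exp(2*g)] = -4*g*exp(2*g) + 6*g - 20*exp(2*g) + 8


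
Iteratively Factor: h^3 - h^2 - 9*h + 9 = (h + 3)*(h^2 - 4*h + 3) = (h - 1)*(h + 3)*(h - 3)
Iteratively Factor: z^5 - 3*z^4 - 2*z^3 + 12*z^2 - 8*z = (z - 2)*(z^4 - z^3 - 4*z^2 + 4*z) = (z - 2)*(z - 1)*(z^3 - 4*z) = z*(z - 2)*(z - 1)*(z^2 - 4) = z*(z - 2)*(z - 1)*(z + 2)*(z - 2)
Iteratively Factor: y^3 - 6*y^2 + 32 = (y + 2)*(y^2 - 8*y + 16) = (y - 4)*(y + 2)*(y - 4)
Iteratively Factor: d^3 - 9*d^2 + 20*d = (d - 5)*(d^2 - 4*d) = (d - 5)*(d - 4)*(d)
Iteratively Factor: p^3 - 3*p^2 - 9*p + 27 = (p - 3)*(p^2 - 9) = (p - 3)*(p + 3)*(p - 3)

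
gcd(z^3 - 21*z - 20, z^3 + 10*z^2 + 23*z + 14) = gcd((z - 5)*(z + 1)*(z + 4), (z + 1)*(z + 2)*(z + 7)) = z + 1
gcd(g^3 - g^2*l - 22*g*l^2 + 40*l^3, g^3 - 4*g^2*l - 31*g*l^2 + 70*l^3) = g^2 + 3*g*l - 10*l^2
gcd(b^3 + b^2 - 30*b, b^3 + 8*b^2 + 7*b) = b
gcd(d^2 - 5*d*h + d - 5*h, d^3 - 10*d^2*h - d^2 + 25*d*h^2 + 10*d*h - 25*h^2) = d - 5*h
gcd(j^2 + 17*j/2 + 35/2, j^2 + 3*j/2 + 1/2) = 1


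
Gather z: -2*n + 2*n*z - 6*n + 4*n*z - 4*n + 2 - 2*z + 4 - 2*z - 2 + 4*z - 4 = 6*n*z - 12*n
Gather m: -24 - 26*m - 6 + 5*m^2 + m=5*m^2 - 25*m - 30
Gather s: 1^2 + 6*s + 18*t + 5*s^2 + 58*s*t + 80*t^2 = 5*s^2 + s*(58*t + 6) + 80*t^2 + 18*t + 1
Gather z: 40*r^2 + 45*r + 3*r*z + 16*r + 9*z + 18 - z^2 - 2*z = 40*r^2 + 61*r - z^2 + z*(3*r + 7) + 18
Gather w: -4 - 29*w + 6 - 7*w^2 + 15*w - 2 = -7*w^2 - 14*w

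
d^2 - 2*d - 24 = (d - 6)*(d + 4)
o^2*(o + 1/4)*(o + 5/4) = o^4 + 3*o^3/2 + 5*o^2/16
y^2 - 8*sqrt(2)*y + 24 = (y - 6*sqrt(2))*(y - 2*sqrt(2))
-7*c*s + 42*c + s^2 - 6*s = (-7*c + s)*(s - 6)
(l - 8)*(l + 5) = l^2 - 3*l - 40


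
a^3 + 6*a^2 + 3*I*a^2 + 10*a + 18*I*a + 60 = (a + 6)*(a - 2*I)*(a + 5*I)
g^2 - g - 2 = (g - 2)*(g + 1)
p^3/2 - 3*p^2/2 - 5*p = p*(p/2 + 1)*(p - 5)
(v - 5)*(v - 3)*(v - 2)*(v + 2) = v^4 - 8*v^3 + 11*v^2 + 32*v - 60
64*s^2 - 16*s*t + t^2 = (-8*s + t)^2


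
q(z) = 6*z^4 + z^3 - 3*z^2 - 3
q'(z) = 24*z^3 + 3*z^2 - 6*z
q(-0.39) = -3.38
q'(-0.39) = 1.37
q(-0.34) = -3.31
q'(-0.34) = 1.44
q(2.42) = 199.39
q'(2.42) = 343.19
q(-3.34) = 672.96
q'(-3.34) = -840.73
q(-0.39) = -3.38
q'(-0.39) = 1.37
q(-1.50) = 17.25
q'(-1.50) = -65.25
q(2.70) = 313.68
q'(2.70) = 478.06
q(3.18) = 612.38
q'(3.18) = 783.04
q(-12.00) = 122253.00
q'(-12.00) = -40968.00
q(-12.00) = 122253.00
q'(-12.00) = -40968.00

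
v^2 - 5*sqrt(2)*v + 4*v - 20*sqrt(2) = (v + 4)*(v - 5*sqrt(2))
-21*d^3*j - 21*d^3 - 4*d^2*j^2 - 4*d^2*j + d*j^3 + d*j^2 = (-7*d + j)*(3*d + j)*(d*j + d)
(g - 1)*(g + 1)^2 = g^3 + g^2 - g - 1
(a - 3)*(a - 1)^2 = a^3 - 5*a^2 + 7*a - 3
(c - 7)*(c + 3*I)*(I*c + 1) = I*c^3 - 2*c^2 - 7*I*c^2 + 14*c + 3*I*c - 21*I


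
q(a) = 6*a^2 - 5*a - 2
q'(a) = 12*a - 5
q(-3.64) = 95.70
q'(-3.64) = -48.68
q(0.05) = -2.24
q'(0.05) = -4.40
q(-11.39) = 833.34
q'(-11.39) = -141.68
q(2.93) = 34.86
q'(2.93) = 30.16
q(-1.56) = 20.40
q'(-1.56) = -23.72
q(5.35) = 142.98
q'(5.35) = 59.20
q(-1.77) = 25.65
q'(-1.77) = -26.24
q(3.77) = 64.43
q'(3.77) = 40.24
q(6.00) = 184.00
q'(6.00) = 67.00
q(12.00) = 802.00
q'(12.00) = 139.00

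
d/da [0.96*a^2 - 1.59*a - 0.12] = 1.92*a - 1.59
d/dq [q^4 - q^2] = 4*q^3 - 2*q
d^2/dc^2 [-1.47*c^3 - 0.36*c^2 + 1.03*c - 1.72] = -8.82*c - 0.72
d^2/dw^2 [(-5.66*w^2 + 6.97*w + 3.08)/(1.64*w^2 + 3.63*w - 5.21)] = (-1.4210854715202e-14*w^4 + 104.883248*w^3 - 240.464016*w^2 + 467.341944*w + 90.169458)/(4.410944*w^6 + 29.289744*w^5 + 22.7919*w^4 - 138.264885*w^3 - 72.405975*w^2 + 295.599249*w - 141.420761)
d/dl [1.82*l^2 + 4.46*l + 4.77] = 3.64*l + 4.46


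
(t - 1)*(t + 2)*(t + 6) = t^3 + 7*t^2 + 4*t - 12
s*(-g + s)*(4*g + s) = -4*g^2*s + 3*g*s^2 + s^3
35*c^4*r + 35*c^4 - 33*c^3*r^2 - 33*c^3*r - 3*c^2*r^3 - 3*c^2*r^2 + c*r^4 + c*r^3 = (-7*c + r)*(-c + r)*(5*c + r)*(c*r + c)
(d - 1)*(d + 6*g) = d^2 + 6*d*g - d - 6*g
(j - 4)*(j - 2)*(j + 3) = j^3 - 3*j^2 - 10*j + 24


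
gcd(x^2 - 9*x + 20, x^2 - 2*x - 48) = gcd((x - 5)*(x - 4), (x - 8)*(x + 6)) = 1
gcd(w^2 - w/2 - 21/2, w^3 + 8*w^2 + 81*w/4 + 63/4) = w + 3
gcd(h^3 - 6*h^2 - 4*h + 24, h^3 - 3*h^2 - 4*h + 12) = h^2 - 4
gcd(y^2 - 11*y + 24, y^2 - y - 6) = y - 3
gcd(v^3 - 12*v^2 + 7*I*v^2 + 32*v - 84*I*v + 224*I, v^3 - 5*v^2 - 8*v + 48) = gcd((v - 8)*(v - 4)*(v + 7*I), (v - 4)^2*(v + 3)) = v - 4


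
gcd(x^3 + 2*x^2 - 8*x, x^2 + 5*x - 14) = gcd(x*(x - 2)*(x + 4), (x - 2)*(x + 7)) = x - 2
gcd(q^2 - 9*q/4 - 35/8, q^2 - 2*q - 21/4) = q - 7/2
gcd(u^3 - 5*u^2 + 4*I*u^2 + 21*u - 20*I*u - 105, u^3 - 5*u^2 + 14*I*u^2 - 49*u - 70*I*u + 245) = u^2 + u*(-5 + 7*I) - 35*I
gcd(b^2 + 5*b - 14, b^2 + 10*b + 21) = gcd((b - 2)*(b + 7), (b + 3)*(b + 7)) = b + 7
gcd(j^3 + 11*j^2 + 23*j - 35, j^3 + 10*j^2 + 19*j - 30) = j^2 + 4*j - 5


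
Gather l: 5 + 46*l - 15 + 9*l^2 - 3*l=9*l^2 + 43*l - 10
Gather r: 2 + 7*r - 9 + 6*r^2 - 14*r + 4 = 6*r^2 - 7*r - 3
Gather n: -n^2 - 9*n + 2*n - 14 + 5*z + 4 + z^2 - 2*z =-n^2 - 7*n + z^2 + 3*z - 10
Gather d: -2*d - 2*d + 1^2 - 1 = -4*d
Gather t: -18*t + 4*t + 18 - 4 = 14 - 14*t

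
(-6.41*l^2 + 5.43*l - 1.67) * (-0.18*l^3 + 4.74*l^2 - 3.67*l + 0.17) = 1.1538*l^5 - 31.3608*l^4 + 49.5635*l^3 - 28.9336*l^2 + 7.052*l - 0.2839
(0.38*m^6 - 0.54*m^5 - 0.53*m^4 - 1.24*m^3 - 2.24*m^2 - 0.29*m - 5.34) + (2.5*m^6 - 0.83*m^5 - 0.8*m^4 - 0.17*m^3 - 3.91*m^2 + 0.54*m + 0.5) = 2.88*m^6 - 1.37*m^5 - 1.33*m^4 - 1.41*m^3 - 6.15*m^2 + 0.25*m - 4.84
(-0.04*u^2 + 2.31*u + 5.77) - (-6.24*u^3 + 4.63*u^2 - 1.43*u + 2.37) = 6.24*u^3 - 4.67*u^2 + 3.74*u + 3.4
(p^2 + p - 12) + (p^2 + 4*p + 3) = 2*p^2 + 5*p - 9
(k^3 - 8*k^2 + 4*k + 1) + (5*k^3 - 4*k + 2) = 6*k^3 - 8*k^2 + 3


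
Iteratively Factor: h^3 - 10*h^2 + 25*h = (h - 5)*(h^2 - 5*h) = (h - 5)^2*(h)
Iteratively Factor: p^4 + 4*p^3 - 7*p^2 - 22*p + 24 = (p + 4)*(p^3 - 7*p + 6) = (p + 3)*(p + 4)*(p^2 - 3*p + 2) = (p - 1)*(p + 3)*(p + 4)*(p - 2)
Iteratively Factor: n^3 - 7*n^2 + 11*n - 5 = (n - 1)*(n^2 - 6*n + 5) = (n - 1)^2*(n - 5)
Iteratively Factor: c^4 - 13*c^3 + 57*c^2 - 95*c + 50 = (c - 5)*(c^3 - 8*c^2 + 17*c - 10) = (c - 5)*(c - 1)*(c^2 - 7*c + 10) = (c - 5)*(c - 2)*(c - 1)*(c - 5)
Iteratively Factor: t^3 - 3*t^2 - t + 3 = (t - 1)*(t^2 - 2*t - 3) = (t - 3)*(t - 1)*(t + 1)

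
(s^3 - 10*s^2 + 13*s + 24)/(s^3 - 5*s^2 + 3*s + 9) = (s - 8)/(s - 3)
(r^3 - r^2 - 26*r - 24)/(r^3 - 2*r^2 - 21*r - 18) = (r + 4)/(r + 3)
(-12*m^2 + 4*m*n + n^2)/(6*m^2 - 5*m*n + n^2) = (-6*m - n)/(3*m - n)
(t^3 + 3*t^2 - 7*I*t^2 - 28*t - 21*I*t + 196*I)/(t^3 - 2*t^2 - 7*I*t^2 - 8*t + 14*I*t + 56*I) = (t + 7)/(t + 2)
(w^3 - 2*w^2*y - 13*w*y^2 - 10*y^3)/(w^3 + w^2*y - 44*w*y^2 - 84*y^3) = (-w^2 + 4*w*y + 5*y^2)/(-w^2 + w*y + 42*y^2)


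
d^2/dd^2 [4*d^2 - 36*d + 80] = 8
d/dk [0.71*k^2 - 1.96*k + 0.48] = 1.42*k - 1.96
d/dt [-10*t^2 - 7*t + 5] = -20*t - 7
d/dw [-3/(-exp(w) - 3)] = -3*exp(w)/(exp(w) + 3)^2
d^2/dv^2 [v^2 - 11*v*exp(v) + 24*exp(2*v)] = -11*v*exp(v) + 96*exp(2*v) - 22*exp(v) + 2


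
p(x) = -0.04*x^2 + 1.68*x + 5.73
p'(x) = 1.68 - 0.08*x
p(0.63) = 6.77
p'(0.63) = 1.63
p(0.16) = 6.00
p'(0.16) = 1.67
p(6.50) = 14.96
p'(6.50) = 1.16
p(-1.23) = 3.60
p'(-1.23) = 1.78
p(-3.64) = -0.92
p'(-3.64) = 1.97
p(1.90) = 8.78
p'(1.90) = 1.53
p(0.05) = 5.81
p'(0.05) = 1.68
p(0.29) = 6.21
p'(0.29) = 1.66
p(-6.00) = -5.79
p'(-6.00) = 2.16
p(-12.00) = -20.19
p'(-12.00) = 2.64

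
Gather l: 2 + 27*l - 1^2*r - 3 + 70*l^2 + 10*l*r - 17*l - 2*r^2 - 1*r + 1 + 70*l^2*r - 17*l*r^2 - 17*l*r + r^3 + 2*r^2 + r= l^2*(70*r + 70) + l*(-17*r^2 - 7*r + 10) + r^3 - r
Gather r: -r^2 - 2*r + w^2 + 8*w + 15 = -r^2 - 2*r + w^2 + 8*w + 15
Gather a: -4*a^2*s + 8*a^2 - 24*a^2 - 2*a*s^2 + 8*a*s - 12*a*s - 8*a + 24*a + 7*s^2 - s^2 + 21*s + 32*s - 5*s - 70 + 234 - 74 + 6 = a^2*(-4*s - 16) + a*(-2*s^2 - 4*s + 16) + 6*s^2 + 48*s + 96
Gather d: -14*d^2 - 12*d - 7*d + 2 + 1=-14*d^2 - 19*d + 3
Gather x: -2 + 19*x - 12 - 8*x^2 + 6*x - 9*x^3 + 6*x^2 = -9*x^3 - 2*x^2 + 25*x - 14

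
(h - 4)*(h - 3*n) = h^2 - 3*h*n - 4*h + 12*n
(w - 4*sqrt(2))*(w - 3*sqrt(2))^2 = w^3 - 10*sqrt(2)*w^2 + 66*w - 72*sqrt(2)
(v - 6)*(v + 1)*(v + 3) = v^3 - 2*v^2 - 21*v - 18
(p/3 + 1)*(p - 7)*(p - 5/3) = p^3/3 - 17*p^2/9 - 43*p/9 + 35/3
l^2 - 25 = (l - 5)*(l + 5)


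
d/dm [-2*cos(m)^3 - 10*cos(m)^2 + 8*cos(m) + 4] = 2*(3*cos(m)^2 + 10*cos(m) - 4)*sin(m)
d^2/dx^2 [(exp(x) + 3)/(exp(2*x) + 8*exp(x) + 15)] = (exp(x) - 5)*exp(x)/(exp(3*x) + 15*exp(2*x) + 75*exp(x) + 125)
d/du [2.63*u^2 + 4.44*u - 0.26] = 5.26*u + 4.44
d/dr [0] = 0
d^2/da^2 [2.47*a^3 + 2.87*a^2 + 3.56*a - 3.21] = 14.82*a + 5.74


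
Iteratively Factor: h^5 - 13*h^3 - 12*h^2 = (h + 1)*(h^4 - h^3 - 12*h^2) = h*(h + 1)*(h^3 - h^2 - 12*h) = h*(h - 4)*(h + 1)*(h^2 + 3*h) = h^2*(h - 4)*(h + 1)*(h + 3)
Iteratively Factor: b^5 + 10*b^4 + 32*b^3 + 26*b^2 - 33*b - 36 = (b - 1)*(b^4 + 11*b^3 + 43*b^2 + 69*b + 36) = (b - 1)*(b + 4)*(b^3 + 7*b^2 + 15*b + 9) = (b - 1)*(b + 1)*(b + 4)*(b^2 + 6*b + 9) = (b - 1)*(b + 1)*(b + 3)*(b + 4)*(b + 3)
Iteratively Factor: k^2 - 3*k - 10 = (k - 5)*(k + 2)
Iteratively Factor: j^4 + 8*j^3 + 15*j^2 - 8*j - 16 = (j + 4)*(j^3 + 4*j^2 - j - 4) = (j + 4)^2*(j^2 - 1) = (j - 1)*(j + 4)^2*(j + 1)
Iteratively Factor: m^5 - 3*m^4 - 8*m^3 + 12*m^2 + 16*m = (m - 4)*(m^4 + m^3 - 4*m^2 - 4*m) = (m - 4)*(m + 2)*(m^3 - m^2 - 2*m) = m*(m - 4)*(m + 2)*(m^2 - m - 2) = m*(m - 4)*(m - 2)*(m + 2)*(m + 1)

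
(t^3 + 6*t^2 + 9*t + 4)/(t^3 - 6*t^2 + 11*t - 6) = (t^3 + 6*t^2 + 9*t + 4)/(t^3 - 6*t^2 + 11*t - 6)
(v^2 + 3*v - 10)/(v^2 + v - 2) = (v^2 + 3*v - 10)/(v^2 + v - 2)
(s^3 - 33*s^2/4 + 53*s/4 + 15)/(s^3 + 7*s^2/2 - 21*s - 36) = (4*s^2 - 17*s - 15)/(2*(2*s^2 + 15*s + 18))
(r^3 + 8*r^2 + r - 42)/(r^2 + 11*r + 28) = (r^2 + r - 6)/(r + 4)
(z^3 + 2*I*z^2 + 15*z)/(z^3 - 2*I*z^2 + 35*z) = (z - 3*I)/(z - 7*I)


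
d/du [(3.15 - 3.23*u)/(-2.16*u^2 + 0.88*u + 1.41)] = (-6.9768*u^2 + 13.608*u - 7.3263)/(4.6656*u^4 - 3.8016*u^3 - 5.3168*u^2 + 2.4816*u + 1.9881)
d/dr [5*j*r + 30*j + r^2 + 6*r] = 5*j + 2*r + 6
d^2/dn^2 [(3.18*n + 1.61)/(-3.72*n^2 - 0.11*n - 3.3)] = (-(3.18*n + 1.61)*(7.44*n + 0.11)*(14.88*n + 0.22) + (70.9776*n + 12.678)*(3.72*n^2 + 0.11*n + 3.3))/(3.72*n^2 + 0.11*n + 3.3)^3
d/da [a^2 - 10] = 2*a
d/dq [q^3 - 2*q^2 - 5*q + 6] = 3*q^2 - 4*q - 5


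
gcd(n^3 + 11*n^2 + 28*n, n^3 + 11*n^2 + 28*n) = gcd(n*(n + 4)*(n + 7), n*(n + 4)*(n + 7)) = n^3 + 11*n^2 + 28*n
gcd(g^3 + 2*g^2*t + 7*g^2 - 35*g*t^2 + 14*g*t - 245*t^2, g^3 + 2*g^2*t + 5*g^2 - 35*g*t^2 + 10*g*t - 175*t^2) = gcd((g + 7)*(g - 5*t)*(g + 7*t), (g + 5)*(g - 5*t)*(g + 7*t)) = -g^2 - 2*g*t + 35*t^2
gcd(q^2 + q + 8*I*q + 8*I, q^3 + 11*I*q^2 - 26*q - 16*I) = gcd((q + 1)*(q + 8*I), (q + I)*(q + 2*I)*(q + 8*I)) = q + 8*I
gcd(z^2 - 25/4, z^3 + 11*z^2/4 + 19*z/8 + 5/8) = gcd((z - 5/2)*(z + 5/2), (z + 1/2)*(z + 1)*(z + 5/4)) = 1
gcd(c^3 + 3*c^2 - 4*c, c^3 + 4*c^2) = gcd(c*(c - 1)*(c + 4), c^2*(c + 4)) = c^2 + 4*c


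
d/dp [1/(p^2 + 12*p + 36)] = 2*(-p - 6)/(p^2 + 12*p + 36)^2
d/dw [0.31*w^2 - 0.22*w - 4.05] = 0.62*w - 0.22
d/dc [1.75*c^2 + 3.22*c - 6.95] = 3.5*c + 3.22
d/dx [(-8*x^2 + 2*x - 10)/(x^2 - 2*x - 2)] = 2*(7*x^2 + 26*x - 12)/(x^4 - 4*x^3 + 8*x + 4)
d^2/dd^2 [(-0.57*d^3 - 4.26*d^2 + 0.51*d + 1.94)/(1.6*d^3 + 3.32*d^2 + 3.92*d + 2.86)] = (-7.105427357601e-15*d^7 - 15.75552*d^6 + 29.2838399999999*d^5 + 267.46368*d^4 + 546.832048*d^3 + 377.656704*d^2 + 41.193432*d - 58.34536)/(4.096*d^9 + 25.4976*d^8 + 83.01312*d^7 + 183.497408*d^6 + 294.536064*d^5 + 355.249056*d^4 + 322.825472*d^3 + 213.312528*d^2 + 96.192096*d + 23.393656)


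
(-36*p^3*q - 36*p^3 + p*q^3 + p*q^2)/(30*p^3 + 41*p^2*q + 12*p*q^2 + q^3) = p*(-6*p*q - 6*p + q^2 + q)/(5*p^2 + 6*p*q + q^2)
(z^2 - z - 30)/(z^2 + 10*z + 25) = (z - 6)/(z + 5)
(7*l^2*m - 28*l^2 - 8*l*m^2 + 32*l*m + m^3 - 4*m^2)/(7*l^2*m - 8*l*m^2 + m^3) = (m - 4)/m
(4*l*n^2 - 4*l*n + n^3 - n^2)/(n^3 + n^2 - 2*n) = (4*l + n)/(n + 2)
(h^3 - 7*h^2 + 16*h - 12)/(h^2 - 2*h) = h - 5 + 6/h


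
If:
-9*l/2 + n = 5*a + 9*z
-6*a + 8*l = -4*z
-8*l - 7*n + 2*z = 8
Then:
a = -30*z/47 - 64/517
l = -46*z/47 - 48/517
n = 66*z/47 - 536/517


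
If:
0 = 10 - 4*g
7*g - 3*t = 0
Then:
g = 5/2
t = 35/6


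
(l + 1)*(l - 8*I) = l^2 + l - 8*I*l - 8*I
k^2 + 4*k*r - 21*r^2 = (k - 3*r)*(k + 7*r)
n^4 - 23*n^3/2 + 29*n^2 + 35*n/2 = n*(n - 7)*(n - 5)*(n + 1/2)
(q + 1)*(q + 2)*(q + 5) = q^3 + 8*q^2 + 17*q + 10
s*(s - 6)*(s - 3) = s^3 - 9*s^2 + 18*s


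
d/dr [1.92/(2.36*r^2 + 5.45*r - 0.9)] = (-9.0624*r - 10.464)/(2.36*r^2 + 5.45*r - 0.9)^2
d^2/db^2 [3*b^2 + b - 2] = 6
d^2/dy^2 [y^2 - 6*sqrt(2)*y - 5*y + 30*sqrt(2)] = 2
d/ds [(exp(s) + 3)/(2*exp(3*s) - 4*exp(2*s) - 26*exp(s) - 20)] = ((exp(s) + 3)*(-3*exp(2*s) + 4*exp(s) + 13) + exp(3*s) - 2*exp(2*s) - 13*exp(s) - 10)*exp(s)/(2*(-exp(3*s) + 2*exp(2*s) + 13*exp(s) + 10)^2)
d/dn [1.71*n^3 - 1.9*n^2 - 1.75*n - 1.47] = 5.13*n^2 - 3.8*n - 1.75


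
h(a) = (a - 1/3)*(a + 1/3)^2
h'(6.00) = 111.89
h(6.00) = 227.30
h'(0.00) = -0.11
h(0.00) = -0.04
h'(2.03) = 13.60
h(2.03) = 9.48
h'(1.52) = 7.83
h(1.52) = 4.08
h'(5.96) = 110.43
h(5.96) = 222.85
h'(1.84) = 11.27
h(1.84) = 7.12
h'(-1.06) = 2.55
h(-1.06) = -0.74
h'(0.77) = 2.18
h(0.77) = 0.53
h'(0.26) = 0.27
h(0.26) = -0.03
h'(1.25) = 5.41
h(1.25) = 2.30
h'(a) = (a - 1/3)*(2*a + 2/3) + (a + 1/3)^2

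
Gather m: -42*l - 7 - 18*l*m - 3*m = -42*l + m*(-18*l - 3) - 7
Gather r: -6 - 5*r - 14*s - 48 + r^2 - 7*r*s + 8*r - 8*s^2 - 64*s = r^2 + r*(3 - 7*s) - 8*s^2 - 78*s - 54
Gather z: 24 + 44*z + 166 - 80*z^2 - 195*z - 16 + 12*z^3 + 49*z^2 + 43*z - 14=12*z^3 - 31*z^2 - 108*z + 160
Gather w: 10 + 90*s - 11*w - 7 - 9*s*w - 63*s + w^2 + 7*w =27*s + w^2 + w*(-9*s - 4) + 3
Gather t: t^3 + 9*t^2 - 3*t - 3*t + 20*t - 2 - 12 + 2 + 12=t^3 + 9*t^2 + 14*t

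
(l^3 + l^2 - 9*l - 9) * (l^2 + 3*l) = l^5 + 4*l^4 - 6*l^3 - 36*l^2 - 27*l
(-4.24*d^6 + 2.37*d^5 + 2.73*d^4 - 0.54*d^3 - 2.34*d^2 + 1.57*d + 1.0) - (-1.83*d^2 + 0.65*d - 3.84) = -4.24*d^6 + 2.37*d^5 + 2.73*d^4 - 0.54*d^3 - 0.51*d^2 + 0.92*d + 4.84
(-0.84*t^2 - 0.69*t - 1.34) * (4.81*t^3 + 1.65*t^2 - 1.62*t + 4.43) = -4.0404*t^5 - 4.7049*t^4 - 6.2231*t^3 - 4.8144*t^2 - 0.885899999999999*t - 5.9362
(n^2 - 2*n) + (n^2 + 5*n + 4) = 2*n^2 + 3*n + 4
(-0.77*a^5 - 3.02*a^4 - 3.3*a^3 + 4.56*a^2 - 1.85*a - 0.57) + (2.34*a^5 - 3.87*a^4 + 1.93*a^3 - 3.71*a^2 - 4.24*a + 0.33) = 1.57*a^5 - 6.89*a^4 - 1.37*a^3 + 0.85*a^2 - 6.09*a - 0.24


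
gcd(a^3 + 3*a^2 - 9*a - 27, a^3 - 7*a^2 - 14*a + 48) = a + 3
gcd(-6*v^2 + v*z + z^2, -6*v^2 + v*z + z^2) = -6*v^2 + v*z + z^2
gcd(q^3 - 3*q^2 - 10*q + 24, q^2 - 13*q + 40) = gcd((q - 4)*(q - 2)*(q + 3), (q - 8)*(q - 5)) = 1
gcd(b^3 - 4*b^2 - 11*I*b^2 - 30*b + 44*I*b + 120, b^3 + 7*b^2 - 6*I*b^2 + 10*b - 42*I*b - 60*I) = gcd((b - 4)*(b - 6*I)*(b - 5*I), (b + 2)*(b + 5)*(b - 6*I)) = b - 6*I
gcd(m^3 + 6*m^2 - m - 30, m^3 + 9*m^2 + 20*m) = m + 5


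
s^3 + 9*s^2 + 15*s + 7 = (s + 1)^2*(s + 7)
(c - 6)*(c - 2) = c^2 - 8*c + 12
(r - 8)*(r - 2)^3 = r^4 - 14*r^3 + 60*r^2 - 104*r + 64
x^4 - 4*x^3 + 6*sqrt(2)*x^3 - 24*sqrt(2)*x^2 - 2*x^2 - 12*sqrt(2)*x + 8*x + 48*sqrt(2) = (x - 4)*(x - sqrt(2))*(x + sqrt(2))*(x + 6*sqrt(2))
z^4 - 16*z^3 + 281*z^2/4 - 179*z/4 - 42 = (z - 8)*(z - 7)*(z - 3/2)*(z + 1/2)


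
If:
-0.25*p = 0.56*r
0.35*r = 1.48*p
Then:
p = 0.00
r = 0.00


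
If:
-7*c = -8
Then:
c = 8/7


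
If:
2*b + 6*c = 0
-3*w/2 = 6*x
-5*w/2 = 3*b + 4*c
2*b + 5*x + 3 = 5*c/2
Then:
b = -9/11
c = 3/11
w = 6/11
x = -3/22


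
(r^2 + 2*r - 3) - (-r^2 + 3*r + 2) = 2*r^2 - r - 5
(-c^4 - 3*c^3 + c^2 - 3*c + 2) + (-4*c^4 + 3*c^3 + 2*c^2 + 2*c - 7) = -5*c^4 + 3*c^2 - c - 5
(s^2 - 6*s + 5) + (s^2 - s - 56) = 2*s^2 - 7*s - 51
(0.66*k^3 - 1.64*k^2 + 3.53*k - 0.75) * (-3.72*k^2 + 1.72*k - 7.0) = -2.4552*k^5 + 7.236*k^4 - 20.5724*k^3 + 20.3416*k^2 - 26.0*k + 5.25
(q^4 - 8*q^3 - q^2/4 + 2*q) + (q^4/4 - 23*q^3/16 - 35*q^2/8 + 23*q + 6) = 5*q^4/4 - 151*q^3/16 - 37*q^2/8 + 25*q + 6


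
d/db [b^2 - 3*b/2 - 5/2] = 2*b - 3/2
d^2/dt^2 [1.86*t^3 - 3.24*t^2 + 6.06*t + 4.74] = 11.16*t - 6.48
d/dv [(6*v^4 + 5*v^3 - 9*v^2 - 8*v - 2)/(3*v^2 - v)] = (36*v^5 - 3*v^4 - 10*v^3 + 33*v^2 + 12*v - 2)/(v^2*(9*v^2 - 6*v + 1))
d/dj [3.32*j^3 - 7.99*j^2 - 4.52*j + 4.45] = 9.96*j^2 - 15.98*j - 4.52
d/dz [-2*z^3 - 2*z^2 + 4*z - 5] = -6*z^2 - 4*z + 4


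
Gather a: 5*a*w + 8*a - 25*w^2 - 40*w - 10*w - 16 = a*(5*w + 8) - 25*w^2 - 50*w - 16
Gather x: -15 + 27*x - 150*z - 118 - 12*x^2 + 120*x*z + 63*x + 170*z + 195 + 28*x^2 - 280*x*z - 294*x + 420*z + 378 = 16*x^2 + x*(-160*z - 204) + 440*z + 440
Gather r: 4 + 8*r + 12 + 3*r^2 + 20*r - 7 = 3*r^2 + 28*r + 9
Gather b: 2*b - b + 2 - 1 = b + 1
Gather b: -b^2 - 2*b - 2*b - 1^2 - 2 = -b^2 - 4*b - 3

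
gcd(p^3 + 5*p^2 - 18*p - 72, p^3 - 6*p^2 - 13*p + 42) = p + 3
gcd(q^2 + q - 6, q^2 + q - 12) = 1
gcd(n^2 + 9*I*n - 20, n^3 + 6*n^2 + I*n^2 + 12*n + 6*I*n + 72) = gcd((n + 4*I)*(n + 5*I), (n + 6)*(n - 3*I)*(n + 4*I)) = n + 4*I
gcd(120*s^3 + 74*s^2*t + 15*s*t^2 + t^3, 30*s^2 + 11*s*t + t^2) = 30*s^2 + 11*s*t + t^2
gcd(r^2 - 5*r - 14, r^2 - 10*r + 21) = r - 7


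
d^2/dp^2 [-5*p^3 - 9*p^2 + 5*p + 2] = -30*p - 18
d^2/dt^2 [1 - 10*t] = 0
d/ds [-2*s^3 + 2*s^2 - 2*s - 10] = -6*s^2 + 4*s - 2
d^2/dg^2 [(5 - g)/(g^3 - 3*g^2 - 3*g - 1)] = 6*(3*(g - 5)*(-g^2 + 2*g + 1)^2 + (g^2 - 2*g + (g - 5)*(g - 1) - 1)*(-g^3 + 3*g^2 + 3*g + 1))/(-g^3 + 3*g^2 + 3*g + 1)^3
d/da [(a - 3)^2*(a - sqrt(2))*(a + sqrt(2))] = 4*a^3 - 18*a^2 + 14*a + 12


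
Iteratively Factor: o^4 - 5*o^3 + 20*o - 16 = (o + 2)*(o^3 - 7*o^2 + 14*o - 8) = (o - 1)*(o + 2)*(o^2 - 6*o + 8) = (o - 2)*(o - 1)*(o + 2)*(o - 4)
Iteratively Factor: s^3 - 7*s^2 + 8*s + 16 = (s - 4)*(s^2 - 3*s - 4) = (s - 4)*(s + 1)*(s - 4)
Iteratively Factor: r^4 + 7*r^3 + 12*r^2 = (r)*(r^3 + 7*r^2 + 12*r) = r^2*(r^2 + 7*r + 12) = r^2*(r + 4)*(r + 3)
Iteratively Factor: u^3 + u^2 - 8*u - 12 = (u - 3)*(u^2 + 4*u + 4) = (u - 3)*(u + 2)*(u + 2)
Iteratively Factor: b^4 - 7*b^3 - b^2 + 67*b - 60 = (b - 5)*(b^3 - 2*b^2 - 11*b + 12) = (b - 5)*(b + 3)*(b^2 - 5*b + 4) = (b - 5)*(b - 4)*(b + 3)*(b - 1)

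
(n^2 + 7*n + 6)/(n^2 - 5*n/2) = 2*(n^2 + 7*n + 6)/(n*(2*n - 5))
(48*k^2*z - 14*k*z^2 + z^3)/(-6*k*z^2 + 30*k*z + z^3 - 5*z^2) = (-8*k + z)/(z - 5)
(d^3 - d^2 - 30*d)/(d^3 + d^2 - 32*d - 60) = d/(d + 2)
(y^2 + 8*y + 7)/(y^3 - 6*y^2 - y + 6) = (y + 7)/(y^2 - 7*y + 6)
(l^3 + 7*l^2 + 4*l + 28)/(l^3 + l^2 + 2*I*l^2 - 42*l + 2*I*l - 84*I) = (l - 2*I)/(l - 6)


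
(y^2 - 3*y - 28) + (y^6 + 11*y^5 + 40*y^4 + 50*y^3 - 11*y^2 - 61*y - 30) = y^6 + 11*y^5 + 40*y^4 + 50*y^3 - 10*y^2 - 64*y - 58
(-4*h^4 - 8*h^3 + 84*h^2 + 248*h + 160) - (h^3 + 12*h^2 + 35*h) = -4*h^4 - 9*h^3 + 72*h^2 + 213*h + 160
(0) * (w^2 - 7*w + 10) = 0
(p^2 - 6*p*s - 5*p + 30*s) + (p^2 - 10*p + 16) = 2*p^2 - 6*p*s - 15*p + 30*s + 16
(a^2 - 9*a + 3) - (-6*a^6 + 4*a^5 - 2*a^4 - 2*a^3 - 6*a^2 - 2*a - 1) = 6*a^6 - 4*a^5 + 2*a^4 + 2*a^3 + 7*a^2 - 7*a + 4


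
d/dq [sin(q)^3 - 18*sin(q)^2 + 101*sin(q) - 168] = (3*sin(q)^2 - 36*sin(q) + 101)*cos(q)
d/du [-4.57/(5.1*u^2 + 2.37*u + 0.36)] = (46.614*u + 10.8309)/(5.1*u^2 + 2.37*u + 0.36)^2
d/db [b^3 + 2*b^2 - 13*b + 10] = 3*b^2 + 4*b - 13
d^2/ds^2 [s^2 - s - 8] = 2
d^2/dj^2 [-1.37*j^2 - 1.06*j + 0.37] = -2.74000000000000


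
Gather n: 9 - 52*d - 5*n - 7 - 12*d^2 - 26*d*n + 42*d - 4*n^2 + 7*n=-12*d^2 - 10*d - 4*n^2 + n*(2 - 26*d) + 2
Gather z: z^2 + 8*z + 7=z^2 + 8*z + 7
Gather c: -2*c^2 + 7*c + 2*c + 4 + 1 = -2*c^2 + 9*c + 5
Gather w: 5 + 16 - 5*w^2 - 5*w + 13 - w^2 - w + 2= -6*w^2 - 6*w + 36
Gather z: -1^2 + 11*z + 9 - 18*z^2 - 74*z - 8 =-18*z^2 - 63*z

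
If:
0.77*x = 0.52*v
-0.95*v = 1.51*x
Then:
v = 0.00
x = 0.00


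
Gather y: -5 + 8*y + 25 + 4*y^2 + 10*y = 4*y^2 + 18*y + 20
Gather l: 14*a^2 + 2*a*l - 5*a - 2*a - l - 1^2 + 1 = 14*a^2 - 7*a + l*(2*a - 1)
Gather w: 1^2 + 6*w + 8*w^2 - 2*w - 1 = 8*w^2 + 4*w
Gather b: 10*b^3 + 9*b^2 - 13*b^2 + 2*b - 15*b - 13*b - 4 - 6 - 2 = 10*b^3 - 4*b^2 - 26*b - 12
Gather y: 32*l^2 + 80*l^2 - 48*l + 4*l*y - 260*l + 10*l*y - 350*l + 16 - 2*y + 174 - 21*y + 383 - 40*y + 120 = 112*l^2 - 658*l + y*(14*l - 63) + 693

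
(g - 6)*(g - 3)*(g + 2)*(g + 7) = g^4 - 49*g^2 + 36*g + 252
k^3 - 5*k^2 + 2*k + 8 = (k - 4)*(k - 2)*(k + 1)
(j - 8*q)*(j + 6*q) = j^2 - 2*j*q - 48*q^2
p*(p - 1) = p^2 - p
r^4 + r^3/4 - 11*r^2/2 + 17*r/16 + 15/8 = (r - 2)*(r - 3/4)*(r + 1/2)*(r + 5/2)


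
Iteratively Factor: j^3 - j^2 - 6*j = (j)*(j^2 - j - 6) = j*(j - 3)*(j + 2)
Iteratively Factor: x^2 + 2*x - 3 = (x - 1)*(x + 3)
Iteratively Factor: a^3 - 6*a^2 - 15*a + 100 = (a - 5)*(a^2 - a - 20) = (a - 5)*(a + 4)*(a - 5)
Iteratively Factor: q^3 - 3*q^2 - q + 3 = (q + 1)*(q^2 - 4*q + 3) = (q - 3)*(q + 1)*(q - 1)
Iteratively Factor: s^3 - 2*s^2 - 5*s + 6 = (s + 2)*(s^2 - 4*s + 3) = (s - 3)*(s + 2)*(s - 1)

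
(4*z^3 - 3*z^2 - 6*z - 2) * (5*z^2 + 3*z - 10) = 20*z^5 - 3*z^4 - 79*z^3 + 2*z^2 + 54*z + 20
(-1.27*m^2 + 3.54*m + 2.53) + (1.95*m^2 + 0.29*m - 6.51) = 0.68*m^2 + 3.83*m - 3.98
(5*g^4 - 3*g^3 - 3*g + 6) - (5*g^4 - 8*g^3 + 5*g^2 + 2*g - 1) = 5*g^3 - 5*g^2 - 5*g + 7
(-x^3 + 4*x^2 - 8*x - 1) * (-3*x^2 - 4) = 3*x^5 - 12*x^4 + 28*x^3 - 13*x^2 + 32*x + 4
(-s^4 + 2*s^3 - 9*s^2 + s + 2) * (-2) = 2*s^4 - 4*s^3 + 18*s^2 - 2*s - 4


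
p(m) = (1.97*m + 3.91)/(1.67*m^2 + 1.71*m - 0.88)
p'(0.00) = -10.87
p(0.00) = -4.44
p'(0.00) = -10.87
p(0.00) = -4.44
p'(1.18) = -2.37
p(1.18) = 1.80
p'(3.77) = -0.12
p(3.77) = 0.39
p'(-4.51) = -0.03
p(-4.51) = -0.20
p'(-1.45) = 156.46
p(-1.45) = 6.95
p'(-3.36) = -0.01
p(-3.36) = -0.22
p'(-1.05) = 2.39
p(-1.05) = -2.21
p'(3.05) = -0.20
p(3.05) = 0.50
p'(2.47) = -0.33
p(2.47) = 0.65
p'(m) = (-3.34*m - 1.71)*(1.97*m + 3.91)/(1.67*m^2 + 1.71*m - 0.88)^2 + 1.97/(1.67*m^2 + 1.71*m - 0.88) = (3.2899*m^2 + 3.3687*m - (1.97*m + 3.91)*(3.34*m + 1.71) - 1.7336)/(1.67*m^2 + 1.71*m - 0.88)^2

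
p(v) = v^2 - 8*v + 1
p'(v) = 2*v - 8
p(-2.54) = 27.77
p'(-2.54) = -13.08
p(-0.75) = 7.56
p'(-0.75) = -9.50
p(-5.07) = 67.26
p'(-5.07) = -18.14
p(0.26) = -1.01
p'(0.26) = -7.48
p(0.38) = -1.90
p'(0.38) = -7.24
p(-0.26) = 3.15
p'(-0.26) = -8.52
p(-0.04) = 1.32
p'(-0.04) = -8.08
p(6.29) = -9.76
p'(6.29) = 4.58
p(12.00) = 49.00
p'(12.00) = 16.00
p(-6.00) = 85.00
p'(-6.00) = -20.00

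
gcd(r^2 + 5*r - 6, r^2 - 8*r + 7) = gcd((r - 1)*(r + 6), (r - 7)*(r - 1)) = r - 1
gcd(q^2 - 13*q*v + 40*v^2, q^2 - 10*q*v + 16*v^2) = q - 8*v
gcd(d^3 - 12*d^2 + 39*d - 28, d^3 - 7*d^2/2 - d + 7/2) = d - 1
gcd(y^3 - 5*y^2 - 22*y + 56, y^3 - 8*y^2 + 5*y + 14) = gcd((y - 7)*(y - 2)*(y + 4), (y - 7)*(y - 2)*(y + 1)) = y^2 - 9*y + 14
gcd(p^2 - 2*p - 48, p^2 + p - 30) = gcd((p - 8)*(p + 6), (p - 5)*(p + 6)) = p + 6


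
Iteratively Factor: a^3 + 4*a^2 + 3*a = (a + 1)*(a^2 + 3*a) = a*(a + 1)*(a + 3)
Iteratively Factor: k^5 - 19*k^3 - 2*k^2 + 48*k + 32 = (k - 4)*(k^4 + 4*k^3 - 3*k^2 - 14*k - 8) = (k - 4)*(k + 4)*(k^3 - 3*k - 2) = (k - 4)*(k + 1)*(k + 4)*(k^2 - k - 2) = (k - 4)*(k + 1)^2*(k + 4)*(k - 2)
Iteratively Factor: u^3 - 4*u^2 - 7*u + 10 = (u - 5)*(u^2 + u - 2) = (u - 5)*(u + 2)*(u - 1)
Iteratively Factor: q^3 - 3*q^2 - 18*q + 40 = (q + 4)*(q^2 - 7*q + 10) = (q - 5)*(q + 4)*(q - 2)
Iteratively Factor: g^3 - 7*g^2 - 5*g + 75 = (g + 3)*(g^2 - 10*g + 25) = (g - 5)*(g + 3)*(g - 5)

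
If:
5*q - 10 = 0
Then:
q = 2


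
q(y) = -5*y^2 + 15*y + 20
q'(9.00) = -75.00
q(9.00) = -250.00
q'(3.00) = -15.00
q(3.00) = 20.00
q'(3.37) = -18.70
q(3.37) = 13.77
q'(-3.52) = 50.20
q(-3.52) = -94.75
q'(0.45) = 10.50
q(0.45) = 25.74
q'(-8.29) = 97.90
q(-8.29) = -447.97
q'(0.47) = 10.30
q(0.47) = 25.95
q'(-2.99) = 44.90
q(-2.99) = -69.55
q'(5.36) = -38.60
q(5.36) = -43.25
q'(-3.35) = 48.50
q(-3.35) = -86.36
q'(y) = 15 - 10*y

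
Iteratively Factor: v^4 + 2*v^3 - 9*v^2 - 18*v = (v - 3)*(v^3 + 5*v^2 + 6*v) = (v - 3)*(v + 2)*(v^2 + 3*v) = v*(v - 3)*(v + 2)*(v + 3)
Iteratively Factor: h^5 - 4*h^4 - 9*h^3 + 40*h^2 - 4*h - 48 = (h + 3)*(h^4 - 7*h^3 + 12*h^2 + 4*h - 16) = (h - 2)*(h + 3)*(h^3 - 5*h^2 + 2*h + 8) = (h - 2)*(h + 1)*(h + 3)*(h^2 - 6*h + 8) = (h - 4)*(h - 2)*(h + 1)*(h + 3)*(h - 2)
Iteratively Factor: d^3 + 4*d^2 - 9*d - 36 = (d - 3)*(d^2 + 7*d + 12) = (d - 3)*(d + 4)*(d + 3)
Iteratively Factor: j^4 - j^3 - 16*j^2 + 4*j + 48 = (j - 4)*(j^3 + 3*j^2 - 4*j - 12) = (j - 4)*(j - 2)*(j^2 + 5*j + 6) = (j - 4)*(j - 2)*(j + 2)*(j + 3)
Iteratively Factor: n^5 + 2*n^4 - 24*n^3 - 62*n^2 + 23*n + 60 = (n - 1)*(n^4 + 3*n^3 - 21*n^2 - 83*n - 60) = (n - 5)*(n - 1)*(n^3 + 8*n^2 + 19*n + 12) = (n - 5)*(n - 1)*(n + 1)*(n^2 + 7*n + 12) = (n - 5)*(n - 1)*(n + 1)*(n + 3)*(n + 4)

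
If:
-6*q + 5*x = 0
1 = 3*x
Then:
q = 5/18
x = 1/3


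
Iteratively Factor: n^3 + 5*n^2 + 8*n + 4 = (n + 1)*(n^2 + 4*n + 4) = (n + 1)*(n + 2)*(n + 2)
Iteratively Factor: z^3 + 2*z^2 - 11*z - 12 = (z + 1)*(z^2 + z - 12) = (z - 3)*(z + 1)*(z + 4)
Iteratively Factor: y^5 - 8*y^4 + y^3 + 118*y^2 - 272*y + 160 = (y + 4)*(y^4 - 12*y^3 + 49*y^2 - 78*y + 40) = (y - 2)*(y + 4)*(y^3 - 10*y^2 + 29*y - 20) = (y - 4)*(y - 2)*(y + 4)*(y^2 - 6*y + 5) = (y - 4)*(y - 2)*(y - 1)*(y + 4)*(y - 5)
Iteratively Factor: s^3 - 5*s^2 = (s)*(s^2 - 5*s) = s^2*(s - 5)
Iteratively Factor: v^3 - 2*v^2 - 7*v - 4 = (v + 1)*(v^2 - 3*v - 4) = (v + 1)^2*(v - 4)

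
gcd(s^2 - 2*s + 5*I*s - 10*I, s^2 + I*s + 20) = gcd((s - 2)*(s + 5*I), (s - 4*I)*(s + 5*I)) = s + 5*I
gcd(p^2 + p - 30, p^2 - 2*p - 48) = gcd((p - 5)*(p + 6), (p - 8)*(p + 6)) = p + 6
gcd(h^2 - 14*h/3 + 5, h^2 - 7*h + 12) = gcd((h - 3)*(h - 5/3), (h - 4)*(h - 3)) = h - 3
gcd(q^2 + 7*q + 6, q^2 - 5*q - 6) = q + 1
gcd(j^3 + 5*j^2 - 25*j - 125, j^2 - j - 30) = j + 5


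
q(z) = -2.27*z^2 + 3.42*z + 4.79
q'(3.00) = -10.20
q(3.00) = -5.38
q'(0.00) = 3.42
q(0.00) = 4.79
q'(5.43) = -21.23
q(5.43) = -43.57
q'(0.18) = 2.60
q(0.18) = 5.33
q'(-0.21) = 4.37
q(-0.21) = 3.97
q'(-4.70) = 24.76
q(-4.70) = -61.43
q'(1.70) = -4.30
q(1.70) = 4.04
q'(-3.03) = 17.18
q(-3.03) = -26.41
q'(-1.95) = 12.27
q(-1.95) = -10.51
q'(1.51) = -3.44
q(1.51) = 4.78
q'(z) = 3.42 - 4.54*z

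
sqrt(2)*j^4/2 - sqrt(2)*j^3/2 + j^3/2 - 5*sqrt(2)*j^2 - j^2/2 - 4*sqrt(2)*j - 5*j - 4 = (j - 4)*(j + 1)*(j + sqrt(2)/2)*(sqrt(2)*j/2 + sqrt(2))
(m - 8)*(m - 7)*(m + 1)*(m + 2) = m^4 - 12*m^3 + 13*m^2 + 138*m + 112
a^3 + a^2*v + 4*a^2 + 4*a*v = a*(a + 4)*(a + v)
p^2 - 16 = (p - 4)*(p + 4)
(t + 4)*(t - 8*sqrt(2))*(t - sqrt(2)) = t^3 - 9*sqrt(2)*t^2 + 4*t^2 - 36*sqrt(2)*t + 16*t + 64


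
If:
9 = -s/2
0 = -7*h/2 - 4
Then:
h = -8/7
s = -18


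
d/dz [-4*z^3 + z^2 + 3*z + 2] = -12*z^2 + 2*z + 3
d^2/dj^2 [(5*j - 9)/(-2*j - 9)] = 252/(2*j + 9)^3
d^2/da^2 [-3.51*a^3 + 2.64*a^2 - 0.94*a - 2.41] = 5.28 - 21.06*a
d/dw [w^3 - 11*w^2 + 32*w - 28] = 3*w^2 - 22*w + 32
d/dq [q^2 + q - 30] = 2*q + 1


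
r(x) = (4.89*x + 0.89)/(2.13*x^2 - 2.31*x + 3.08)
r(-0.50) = -0.33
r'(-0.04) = 1.71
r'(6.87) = -0.07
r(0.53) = 1.42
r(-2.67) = -0.50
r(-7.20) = -0.26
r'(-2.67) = -0.08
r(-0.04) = 0.22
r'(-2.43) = -0.08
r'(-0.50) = 0.72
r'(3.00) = -0.37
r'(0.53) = 2.02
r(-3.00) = -0.47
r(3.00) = 1.02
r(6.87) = 0.39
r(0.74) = 1.78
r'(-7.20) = -0.03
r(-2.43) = -0.52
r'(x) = (2.31 - 4.26*x)*(4.89*x + 0.89)/(2.13*x^2 - 2.31*x + 3.08)^2 + 4.89/(2.13*x^2 - 2.31*x + 3.08)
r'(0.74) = 1.34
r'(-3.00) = -0.08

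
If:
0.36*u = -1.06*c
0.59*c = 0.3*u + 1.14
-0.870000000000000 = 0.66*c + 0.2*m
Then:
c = 0.77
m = -6.90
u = -2.28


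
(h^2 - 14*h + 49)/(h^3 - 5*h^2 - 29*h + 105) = (h - 7)/(h^2 + 2*h - 15)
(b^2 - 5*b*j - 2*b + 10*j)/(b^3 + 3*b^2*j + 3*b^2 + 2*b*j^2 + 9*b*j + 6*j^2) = (b^2 - 5*b*j - 2*b + 10*j)/(b^3 + 3*b^2*j + 3*b^2 + 2*b*j^2 + 9*b*j + 6*j^2)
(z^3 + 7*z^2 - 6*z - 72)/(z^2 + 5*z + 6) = (z^3 + 7*z^2 - 6*z - 72)/(z^2 + 5*z + 6)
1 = 1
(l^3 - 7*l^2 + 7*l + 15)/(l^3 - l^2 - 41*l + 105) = (l + 1)/(l + 7)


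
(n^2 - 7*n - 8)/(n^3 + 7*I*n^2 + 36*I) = (n^2 - 7*n - 8)/(n^3 + 7*I*n^2 + 36*I)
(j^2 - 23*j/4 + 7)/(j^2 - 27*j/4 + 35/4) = (j - 4)/(j - 5)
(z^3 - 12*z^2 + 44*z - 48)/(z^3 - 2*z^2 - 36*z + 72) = (z - 4)/(z + 6)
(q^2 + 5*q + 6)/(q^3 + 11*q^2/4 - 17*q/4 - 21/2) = 4*(q + 2)/(4*q^2 - q - 14)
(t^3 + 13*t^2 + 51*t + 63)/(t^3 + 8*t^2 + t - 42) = (t + 3)/(t - 2)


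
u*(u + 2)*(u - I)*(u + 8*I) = u^4 + 2*u^3 + 7*I*u^3 + 8*u^2 + 14*I*u^2 + 16*u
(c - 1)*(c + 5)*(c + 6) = c^3 + 10*c^2 + 19*c - 30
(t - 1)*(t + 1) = t^2 - 1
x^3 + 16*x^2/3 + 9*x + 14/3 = (x + 1)*(x + 2)*(x + 7/3)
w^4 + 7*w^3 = w^3*(w + 7)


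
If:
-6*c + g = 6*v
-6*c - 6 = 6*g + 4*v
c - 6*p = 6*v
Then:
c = -20*v/21 - 1/7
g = 2*v/7 - 6/7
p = -73*v/63 - 1/42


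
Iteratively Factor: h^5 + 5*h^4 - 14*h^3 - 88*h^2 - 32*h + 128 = (h - 1)*(h^4 + 6*h^3 - 8*h^2 - 96*h - 128) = (h - 1)*(h + 4)*(h^3 + 2*h^2 - 16*h - 32) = (h - 1)*(h + 4)^2*(h^2 - 2*h - 8) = (h - 1)*(h + 2)*(h + 4)^2*(h - 4)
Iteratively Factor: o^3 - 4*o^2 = (o)*(o^2 - 4*o) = o^2*(o - 4)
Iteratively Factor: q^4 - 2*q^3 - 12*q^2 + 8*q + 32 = (q - 2)*(q^3 - 12*q - 16) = (q - 4)*(q - 2)*(q^2 + 4*q + 4) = (q - 4)*(q - 2)*(q + 2)*(q + 2)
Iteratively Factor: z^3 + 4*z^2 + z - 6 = (z + 3)*(z^2 + z - 2) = (z + 2)*(z + 3)*(z - 1)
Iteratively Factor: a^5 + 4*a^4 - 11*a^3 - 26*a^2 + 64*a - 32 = (a - 1)*(a^4 + 5*a^3 - 6*a^2 - 32*a + 32) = (a - 1)^2*(a^3 + 6*a^2 - 32) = (a - 1)^2*(a + 4)*(a^2 + 2*a - 8) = (a - 2)*(a - 1)^2*(a + 4)*(a + 4)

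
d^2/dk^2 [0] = 0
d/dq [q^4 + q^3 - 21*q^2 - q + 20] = 4*q^3 + 3*q^2 - 42*q - 1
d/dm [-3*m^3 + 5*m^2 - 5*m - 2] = -9*m^2 + 10*m - 5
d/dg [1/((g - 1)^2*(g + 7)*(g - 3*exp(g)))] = ((g - 1)*(g + 7)*(3*exp(g) - 1) - (g - 1)*(g - 3*exp(g)) - 2*(g + 7)*(g - 3*exp(g)))/((g - 1)^3*(g + 7)^2*(g - 3*exp(g))^2)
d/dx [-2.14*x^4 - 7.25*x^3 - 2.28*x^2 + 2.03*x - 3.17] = -8.56*x^3 - 21.75*x^2 - 4.56*x + 2.03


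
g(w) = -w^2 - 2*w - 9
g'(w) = -2*w - 2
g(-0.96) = -8.00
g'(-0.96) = -0.08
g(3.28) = -26.32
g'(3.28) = -8.56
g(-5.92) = -32.21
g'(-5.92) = 9.84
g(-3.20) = -12.84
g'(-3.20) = 4.40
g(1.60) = -14.76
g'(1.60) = -5.20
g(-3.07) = -12.28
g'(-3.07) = 4.14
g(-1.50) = -8.25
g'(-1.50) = 1.00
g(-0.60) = -8.16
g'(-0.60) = -0.80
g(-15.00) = -204.00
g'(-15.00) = 28.00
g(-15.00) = -204.00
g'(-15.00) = 28.00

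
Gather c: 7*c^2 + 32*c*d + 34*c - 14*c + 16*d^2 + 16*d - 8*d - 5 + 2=7*c^2 + c*(32*d + 20) + 16*d^2 + 8*d - 3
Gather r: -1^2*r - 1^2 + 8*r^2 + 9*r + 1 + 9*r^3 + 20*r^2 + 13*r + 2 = 9*r^3 + 28*r^2 + 21*r + 2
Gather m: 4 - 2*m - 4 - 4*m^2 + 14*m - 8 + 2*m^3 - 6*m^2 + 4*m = 2*m^3 - 10*m^2 + 16*m - 8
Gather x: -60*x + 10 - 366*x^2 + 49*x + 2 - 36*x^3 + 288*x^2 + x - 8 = -36*x^3 - 78*x^2 - 10*x + 4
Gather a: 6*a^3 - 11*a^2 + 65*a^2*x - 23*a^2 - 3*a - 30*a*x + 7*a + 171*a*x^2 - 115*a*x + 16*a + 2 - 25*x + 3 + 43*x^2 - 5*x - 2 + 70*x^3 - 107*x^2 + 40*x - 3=6*a^3 + a^2*(65*x - 34) + a*(171*x^2 - 145*x + 20) + 70*x^3 - 64*x^2 + 10*x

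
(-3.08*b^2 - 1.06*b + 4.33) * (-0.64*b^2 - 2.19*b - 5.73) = 1.9712*b^4 + 7.4236*b^3 + 17.1986*b^2 - 3.4089*b - 24.8109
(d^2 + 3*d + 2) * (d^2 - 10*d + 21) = d^4 - 7*d^3 - 7*d^2 + 43*d + 42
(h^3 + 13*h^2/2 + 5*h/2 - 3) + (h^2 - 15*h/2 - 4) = h^3 + 15*h^2/2 - 5*h - 7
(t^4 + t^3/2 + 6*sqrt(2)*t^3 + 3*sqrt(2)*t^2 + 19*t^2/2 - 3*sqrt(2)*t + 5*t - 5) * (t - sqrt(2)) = t^5 + t^4/2 + 5*sqrt(2)*t^4 - 5*t^3/2 + 5*sqrt(2)*t^3/2 - 25*sqrt(2)*t^2/2 - t^2 - 5*sqrt(2)*t + t + 5*sqrt(2)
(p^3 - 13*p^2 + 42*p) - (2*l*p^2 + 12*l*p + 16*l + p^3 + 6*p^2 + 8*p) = -2*l*p^2 - 12*l*p - 16*l - 19*p^2 + 34*p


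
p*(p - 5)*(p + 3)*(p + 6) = p^4 + 4*p^3 - 27*p^2 - 90*p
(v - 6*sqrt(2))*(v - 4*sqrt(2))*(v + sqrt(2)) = v^3 - 9*sqrt(2)*v^2 + 28*v + 48*sqrt(2)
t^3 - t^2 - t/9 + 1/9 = (t - 1)*(t - 1/3)*(t + 1/3)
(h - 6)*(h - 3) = h^2 - 9*h + 18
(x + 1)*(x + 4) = x^2 + 5*x + 4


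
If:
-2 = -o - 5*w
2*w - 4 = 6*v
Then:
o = 2 - 5*w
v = w/3 - 2/3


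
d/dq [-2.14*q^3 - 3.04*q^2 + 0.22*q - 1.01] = -6.42*q^2 - 6.08*q + 0.22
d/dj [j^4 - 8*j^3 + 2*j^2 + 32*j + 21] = 4*j^3 - 24*j^2 + 4*j + 32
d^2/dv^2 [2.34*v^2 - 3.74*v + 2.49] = 4.68000000000000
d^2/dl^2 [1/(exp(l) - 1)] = (exp(l) + 1)*exp(l)/(exp(l) - 1)^3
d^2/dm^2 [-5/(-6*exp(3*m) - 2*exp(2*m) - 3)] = 10*(4*(9*exp(m) + 2)^2*exp(2*m) - (27*exp(m) + 4)*(6*exp(3*m) + 2*exp(2*m) + 3))*exp(2*m)/(6*exp(3*m) + 2*exp(2*m) + 3)^3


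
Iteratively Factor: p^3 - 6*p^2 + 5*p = (p)*(p^2 - 6*p + 5) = p*(p - 5)*(p - 1)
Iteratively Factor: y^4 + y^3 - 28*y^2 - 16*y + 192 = (y - 4)*(y^3 + 5*y^2 - 8*y - 48) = (y - 4)*(y - 3)*(y^2 + 8*y + 16) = (y - 4)*(y - 3)*(y + 4)*(y + 4)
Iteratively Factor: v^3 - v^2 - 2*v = (v + 1)*(v^2 - 2*v) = v*(v + 1)*(v - 2)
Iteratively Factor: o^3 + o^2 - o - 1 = (o + 1)*(o^2 - 1) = (o - 1)*(o + 1)*(o + 1)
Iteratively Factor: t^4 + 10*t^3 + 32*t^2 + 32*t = (t + 4)*(t^3 + 6*t^2 + 8*t) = (t + 2)*(t + 4)*(t^2 + 4*t) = (t + 2)*(t + 4)^2*(t)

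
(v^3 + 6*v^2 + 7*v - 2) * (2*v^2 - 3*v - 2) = 2*v^5 + 9*v^4 - 6*v^3 - 37*v^2 - 8*v + 4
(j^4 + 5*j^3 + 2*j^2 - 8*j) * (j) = j^5 + 5*j^4 + 2*j^3 - 8*j^2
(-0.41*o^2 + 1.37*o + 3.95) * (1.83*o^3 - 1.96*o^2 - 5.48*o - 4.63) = -0.7503*o^5 + 3.3107*o^4 + 6.7901*o^3 - 13.3513*o^2 - 27.9891*o - 18.2885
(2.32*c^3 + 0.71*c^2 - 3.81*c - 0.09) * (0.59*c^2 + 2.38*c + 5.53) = 1.3688*c^5 + 5.9405*c^4 + 12.2715*c^3 - 5.1946*c^2 - 21.2835*c - 0.4977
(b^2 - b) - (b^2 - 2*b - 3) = b + 3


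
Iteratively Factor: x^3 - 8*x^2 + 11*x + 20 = (x - 4)*(x^2 - 4*x - 5) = (x - 4)*(x + 1)*(x - 5)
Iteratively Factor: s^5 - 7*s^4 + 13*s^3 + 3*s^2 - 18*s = (s)*(s^4 - 7*s^3 + 13*s^2 + 3*s - 18) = s*(s - 3)*(s^3 - 4*s^2 + s + 6) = s*(s - 3)*(s + 1)*(s^2 - 5*s + 6) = s*(s - 3)^2*(s + 1)*(s - 2)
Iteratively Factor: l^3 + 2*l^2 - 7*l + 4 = (l + 4)*(l^2 - 2*l + 1) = (l - 1)*(l + 4)*(l - 1)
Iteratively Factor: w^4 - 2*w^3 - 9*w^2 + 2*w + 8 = (w - 4)*(w^3 + 2*w^2 - w - 2) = (w - 4)*(w + 2)*(w^2 - 1) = (w - 4)*(w + 1)*(w + 2)*(w - 1)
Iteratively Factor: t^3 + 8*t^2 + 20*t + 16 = (t + 2)*(t^2 + 6*t + 8) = (t + 2)^2*(t + 4)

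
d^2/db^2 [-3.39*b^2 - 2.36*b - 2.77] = -6.78000000000000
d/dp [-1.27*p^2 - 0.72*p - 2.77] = -2.54*p - 0.72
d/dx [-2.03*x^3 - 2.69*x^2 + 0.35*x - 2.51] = -6.09*x^2 - 5.38*x + 0.35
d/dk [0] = 0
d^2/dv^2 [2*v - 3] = 0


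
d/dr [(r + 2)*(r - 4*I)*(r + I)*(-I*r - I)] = -4*I*r^3 - 9*r^2*(1 + I) - 6*r*(3 + 2*I) - 6 - 12*I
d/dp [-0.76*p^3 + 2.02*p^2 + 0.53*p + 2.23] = -2.28*p^2 + 4.04*p + 0.53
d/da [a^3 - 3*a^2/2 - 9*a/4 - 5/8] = 3*a^2 - 3*a - 9/4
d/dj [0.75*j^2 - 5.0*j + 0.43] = 1.5*j - 5.0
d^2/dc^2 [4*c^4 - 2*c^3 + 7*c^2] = 48*c^2 - 12*c + 14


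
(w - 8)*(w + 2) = w^2 - 6*w - 16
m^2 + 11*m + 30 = (m + 5)*(m + 6)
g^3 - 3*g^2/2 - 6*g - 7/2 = (g - 7/2)*(g + 1)^2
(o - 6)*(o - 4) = o^2 - 10*o + 24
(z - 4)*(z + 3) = z^2 - z - 12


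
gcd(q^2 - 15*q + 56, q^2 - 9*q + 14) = q - 7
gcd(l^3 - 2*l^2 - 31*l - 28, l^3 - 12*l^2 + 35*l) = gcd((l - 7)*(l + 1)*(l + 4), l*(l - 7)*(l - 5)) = l - 7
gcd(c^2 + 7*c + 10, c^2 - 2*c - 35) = c + 5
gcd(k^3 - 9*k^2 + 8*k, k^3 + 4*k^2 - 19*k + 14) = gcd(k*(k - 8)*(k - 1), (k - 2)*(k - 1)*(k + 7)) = k - 1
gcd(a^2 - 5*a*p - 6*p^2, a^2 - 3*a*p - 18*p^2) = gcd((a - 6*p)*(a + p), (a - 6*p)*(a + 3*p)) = -a + 6*p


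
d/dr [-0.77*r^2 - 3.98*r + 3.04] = -1.54*r - 3.98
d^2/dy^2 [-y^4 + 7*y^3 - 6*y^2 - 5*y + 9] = -12*y^2 + 42*y - 12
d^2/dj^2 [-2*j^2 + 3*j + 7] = -4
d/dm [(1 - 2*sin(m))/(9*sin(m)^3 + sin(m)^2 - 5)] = (36*sin(m)^3 - 25*sin(m)^2 - 2*sin(m) + 10)*cos(m)/(9*sin(m)^3 + sin(m)^2 - 5)^2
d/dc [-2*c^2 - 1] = -4*c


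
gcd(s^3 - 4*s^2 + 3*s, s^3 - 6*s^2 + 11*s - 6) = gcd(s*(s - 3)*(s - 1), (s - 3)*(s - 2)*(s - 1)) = s^2 - 4*s + 3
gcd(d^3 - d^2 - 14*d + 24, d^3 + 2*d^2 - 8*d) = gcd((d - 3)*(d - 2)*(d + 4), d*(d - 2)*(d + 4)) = d^2 + 2*d - 8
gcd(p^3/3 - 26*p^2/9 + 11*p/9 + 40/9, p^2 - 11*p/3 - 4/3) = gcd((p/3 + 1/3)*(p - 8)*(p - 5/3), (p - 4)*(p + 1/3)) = 1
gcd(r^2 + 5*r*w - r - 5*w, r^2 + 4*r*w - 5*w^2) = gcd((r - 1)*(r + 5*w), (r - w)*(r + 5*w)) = r + 5*w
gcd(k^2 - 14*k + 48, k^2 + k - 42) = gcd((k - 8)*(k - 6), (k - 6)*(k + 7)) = k - 6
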